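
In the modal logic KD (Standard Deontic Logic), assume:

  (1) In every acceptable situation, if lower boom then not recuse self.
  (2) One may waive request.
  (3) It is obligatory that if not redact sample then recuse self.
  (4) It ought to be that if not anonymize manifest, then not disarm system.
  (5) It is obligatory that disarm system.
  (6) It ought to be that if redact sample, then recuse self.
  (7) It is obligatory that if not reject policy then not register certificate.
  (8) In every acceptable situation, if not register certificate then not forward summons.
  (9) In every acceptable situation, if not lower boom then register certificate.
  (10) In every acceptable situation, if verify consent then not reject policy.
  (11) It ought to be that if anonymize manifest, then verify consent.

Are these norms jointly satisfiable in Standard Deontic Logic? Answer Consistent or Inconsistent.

By case analysis on ¬redact_sample: premise 3 gives O(¬redact_sample → recuse_self) and premise 6 gives O(redact_sample → recuse_self), so O(recuse_self) either way.
The contrapositive of premise 1 (O(lower_boom → ¬recuse_self)) is O(recuse_self → ¬lower_boom), and O(recuse_self) is already established, so O(¬lower_boom).
Premise 9 is O(¬lower_boom → register_certificate); since O(¬lower_boom), deontic closure gives O(register_certificate).
Premise 7, O(¬reject_policy → ¬register_certificate), contraposes to O(register_certificate → reject_policy); with O(register_certificate) we get O(reject_policy).
The contrapositive of premise 10 (O(verify_consent → ¬reject_policy)) is O(reject_policy → ¬verify_consent), and O(reject_policy) is already established, so O(¬verify_consent).
The contrapositive of premise 11 (O(anonymize_manifest → verify_consent)) is O(¬verify_consent → ¬anonymize_manifest), and O(¬verify_consent) is already established, so O(¬anonymize_manifest).
Applying K to premise 4 (O(¬anonymize_manifest → ¬disarm_system)) and O(¬anonymize_manifest) yields O(¬disarm_system).
Yet premise 5 states O(disarm_system).
We now have both O(¬disarm_system) and O(disarm_system) — disarm_system is simultaneously obligatory and forbidden, violating the D-axiom.

Inconsistent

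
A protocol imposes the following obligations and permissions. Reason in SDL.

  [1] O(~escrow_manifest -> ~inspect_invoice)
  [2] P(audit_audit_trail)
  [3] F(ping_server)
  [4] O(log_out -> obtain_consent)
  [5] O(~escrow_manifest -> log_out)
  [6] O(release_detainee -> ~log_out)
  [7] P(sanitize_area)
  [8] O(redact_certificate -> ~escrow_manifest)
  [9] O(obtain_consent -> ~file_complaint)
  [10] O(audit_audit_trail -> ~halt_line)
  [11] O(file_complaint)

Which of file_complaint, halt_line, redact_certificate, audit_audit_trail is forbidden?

From premise 11 we have O(file_complaint).
Premise 9, O(obtain_consent -> ~file_complaint), contraposes to O(file_complaint -> ~obtain_consent); with O(file_complaint) we get O(~obtain_consent).
Premise 4 is O(log_out -> obtain_consent); contrapositively O(~obtain_consent -> ~log_out). Since O(~obtain_consent) holds, K gives O(~log_out).
Premise 5, O(~escrow_manifest -> log_out), contraposes to O(~log_out -> escrow_manifest); with O(~log_out) we get O(escrow_manifest).
The contrapositive of premise 8 (O(redact_certificate -> ~escrow_manifest)) is O(escrow_manifest -> ~redact_certificate), and O(escrow_manifest) is already established, so O(~redact_certificate).
So O(~redact_certificate) holds, i.e. redact_certificate is forbidden. None of the other listed options is forbidden under the premises.

redact_certificate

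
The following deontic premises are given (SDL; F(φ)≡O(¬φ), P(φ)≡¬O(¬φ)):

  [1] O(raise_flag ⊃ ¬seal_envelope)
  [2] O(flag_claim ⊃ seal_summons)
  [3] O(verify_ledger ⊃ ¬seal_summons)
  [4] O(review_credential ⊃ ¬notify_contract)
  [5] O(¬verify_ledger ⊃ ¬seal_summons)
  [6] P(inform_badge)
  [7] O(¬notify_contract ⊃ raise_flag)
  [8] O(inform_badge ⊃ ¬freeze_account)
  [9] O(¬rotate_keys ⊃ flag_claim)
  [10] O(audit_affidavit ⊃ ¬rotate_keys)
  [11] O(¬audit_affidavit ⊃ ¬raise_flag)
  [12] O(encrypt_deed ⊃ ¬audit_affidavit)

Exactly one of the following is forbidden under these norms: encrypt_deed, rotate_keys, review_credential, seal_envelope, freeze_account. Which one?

review_credential

Premises 5 and 3 cover both cases: O(¬verify_ledger ⊃ ¬seal_summons) and O(verify_ledger ⊃ ¬seal_summons). Since ¬verify_ledger ∨ verify_ledger is a tautology, O(¬seal_summons) follows.
Premise 2, O(flag_claim ⊃ seal_summons), contraposes to O(¬seal_summons ⊃ ¬flag_claim); with O(¬seal_summons) we get O(¬flag_claim).
The contrapositive of premise 9 (O(¬rotate_keys ⊃ flag_claim)) is O(¬flag_claim ⊃ rotate_keys), and O(¬flag_claim) is already established, so O(rotate_keys).
The contrapositive of premise 10 (O(audit_affidavit ⊃ ¬rotate_keys)) is O(rotate_keys ⊃ ¬audit_affidavit), and O(rotate_keys) is already established, so O(¬audit_affidavit).
From O(¬audit_affidavit) and premise 11, O(¬audit_affidavit ⊃ ¬raise_flag), we obtain O(¬raise_flag).
Premise 7, O(¬notify_contract ⊃ raise_flag), contraposes to O(¬raise_flag ⊃ notify_contract); with O(¬raise_flag) we get O(notify_contract).
Premise 4 is O(review_credential ⊃ ¬notify_contract); contrapositively O(notify_contract ⊃ ¬review_credential). Since O(notify_contract) holds, K gives O(¬review_credential).
So O(¬review_credential) holds, i.e. review_credential is forbidden. None of the other listed options is forbidden under the premises.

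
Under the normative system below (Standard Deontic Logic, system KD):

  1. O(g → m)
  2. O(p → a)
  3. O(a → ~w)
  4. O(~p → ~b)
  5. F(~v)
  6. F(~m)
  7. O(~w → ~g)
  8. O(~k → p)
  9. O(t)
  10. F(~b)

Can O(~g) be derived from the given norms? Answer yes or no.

Premise 10 is F(~b), i.e. O(b).
The contrapositive of premise 4 (O(~p → ~b)) is O(b → p), and O(b) is already established, so O(p).
Applying K to premise 2 (O(p → a)) and O(p) yields O(a).
Applying K to premise 3 (O(a → ~w)) and O(a) yields O(~w).
Applying K to premise 7 (O(~w → ~g)) and O(~w) yields O(~g).
Premises 1, 5, 6, 8, 9 do not contribute to this derivation.
So O(~g) follows.

Yes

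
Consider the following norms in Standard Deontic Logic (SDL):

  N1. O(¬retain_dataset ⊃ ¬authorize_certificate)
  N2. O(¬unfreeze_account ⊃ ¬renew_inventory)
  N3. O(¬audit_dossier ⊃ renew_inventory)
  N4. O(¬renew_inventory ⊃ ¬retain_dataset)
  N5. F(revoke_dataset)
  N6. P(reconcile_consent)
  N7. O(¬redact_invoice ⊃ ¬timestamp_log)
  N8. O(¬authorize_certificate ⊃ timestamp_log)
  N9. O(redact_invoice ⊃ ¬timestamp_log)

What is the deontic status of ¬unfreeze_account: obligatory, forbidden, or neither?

Premises 9 and 7 are O(redact_invoice ⊃ ¬timestamp_log) and O(¬redact_invoice ⊃ ¬timestamp_log); every ideal world satisfies redact_invoice or ¬redact_invoice, so in either case ¬timestamp_log holds — hence O(¬timestamp_log).
The contrapositive of premise 8 (O(¬authorize_certificate ⊃ timestamp_log)) is O(¬timestamp_log ⊃ authorize_certificate), and O(¬timestamp_log) is already established, so O(authorize_certificate).
Premise 1, O(¬retain_dataset ⊃ ¬authorize_certificate), contraposes to O(authorize_certificate ⊃ retain_dataset); with O(authorize_certificate) we get O(retain_dataset).
Premise 4, O(¬renew_inventory ⊃ ¬retain_dataset), contraposes to O(retain_dataset ⊃ renew_inventory); with O(retain_dataset) we get O(renew_inventory).
The contrapositive of premise 2 (O(¬unfreeze_account ⊃ ¬renew_inventory)) is O(renew_inventory ⊃ unfreeze_account), and O(renew_inventory) is already established, so O(unfreeze_account).
Premises 3, 5, 6 do not contribute to this derivation.
Thus O(unfreeze_account), which is F(¬unfreeze_account): ¬unfreeze_account is forbidden.

Forbidden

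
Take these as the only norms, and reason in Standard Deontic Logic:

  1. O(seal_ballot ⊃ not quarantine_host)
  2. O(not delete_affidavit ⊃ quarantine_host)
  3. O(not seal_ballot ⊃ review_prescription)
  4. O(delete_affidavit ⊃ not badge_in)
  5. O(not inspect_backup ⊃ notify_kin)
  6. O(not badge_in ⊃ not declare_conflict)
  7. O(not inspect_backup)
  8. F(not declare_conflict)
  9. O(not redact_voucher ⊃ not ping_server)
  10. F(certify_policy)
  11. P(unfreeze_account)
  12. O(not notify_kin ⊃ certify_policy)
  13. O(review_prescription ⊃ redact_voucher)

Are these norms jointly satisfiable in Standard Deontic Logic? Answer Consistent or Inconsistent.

Premise 12 is O(not notify_kin ⊃ certify_policy), but O(not notify_kin) is not derivable from the premises, so it does not yield O(certify_policy).
So O(certify_policy) is not derivable, and the apparent clash with O(not certify_policy) does not arise.
A world satisfying every obligation exists (e.g. badge_in=true, certify_policy=false, declare_conflict=true, delete_affidavit=false, inspect_backup=false, notify_kin=true, ping_server=false, quarantine_host=true, redact_voucher=true, review_prescription=true, seal_ballot=false, unfreeze_account=false); no atom is both obligatory and forbidden, so the set is consistent.

Consistent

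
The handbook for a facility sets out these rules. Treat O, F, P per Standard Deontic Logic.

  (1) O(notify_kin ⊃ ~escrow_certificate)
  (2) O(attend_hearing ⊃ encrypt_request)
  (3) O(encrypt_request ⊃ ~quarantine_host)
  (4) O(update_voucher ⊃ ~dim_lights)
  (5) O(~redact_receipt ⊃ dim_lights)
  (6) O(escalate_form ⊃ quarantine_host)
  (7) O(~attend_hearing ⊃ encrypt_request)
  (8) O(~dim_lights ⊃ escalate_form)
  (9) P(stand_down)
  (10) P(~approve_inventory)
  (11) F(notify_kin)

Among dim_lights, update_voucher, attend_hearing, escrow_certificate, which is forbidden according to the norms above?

By case analysis on attend_hearing: premise 2 gives O(attend_hearing ⊃ encrypt_request) and premise 7 gives O(~attend_hearing ⊃ encrypt_request), so O(encrypt_request) either way.
Premise 3 is O(encrypt_request ⊃ ~quarantine_host); since O(encrypt_request), deontic closure gives O(~quarantine_host).
The contrapositive of premise 6 (O(escalate_form ⊃ quarantine_host)) is O(~quarantine_host ⊃ ~escalate_form), and O(~quarantine_host) is already established, so O(~escalate_form).
Premise 8, O(~dim_lights ⊃ escalate_form), contraposes to O(~escalate_form ⊃ dim_lights); with O(~escalate_form) we get O(dim_lights).
The contrapositive of premise 4 (O(update_voucher ⊃ ~dim_lights)) is O(dim_lights ⊃ ~update_voucher), and O(dim_lights) is already established, so O(~update_voucher).
So O(~update_voucher) holds, i.e. update_voucher is forbidden. None of the other listed options is forbidden under the premises.

update_voucher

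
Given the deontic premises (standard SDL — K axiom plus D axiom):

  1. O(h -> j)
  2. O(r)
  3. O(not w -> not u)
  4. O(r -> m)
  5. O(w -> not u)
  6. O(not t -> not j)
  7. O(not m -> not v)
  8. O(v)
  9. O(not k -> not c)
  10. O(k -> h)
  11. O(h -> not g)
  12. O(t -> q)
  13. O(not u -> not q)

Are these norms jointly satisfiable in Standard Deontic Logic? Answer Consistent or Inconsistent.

Consistent

Premise 7 is O(not m -> not v), but O(not m) is not derivable from the premises, so it does not yield O(not v).
So O(not v) is not derivable, and the apparent clash with O(v) does not arise.
A world satisfying every obligation exists (e.g. c=false, g=false, h=false, j=false, k=false, m=true, q=false, r=true, t=false, u=false, v=true, w=false); no atom is both obligatory and forbidden, so the set is consistent.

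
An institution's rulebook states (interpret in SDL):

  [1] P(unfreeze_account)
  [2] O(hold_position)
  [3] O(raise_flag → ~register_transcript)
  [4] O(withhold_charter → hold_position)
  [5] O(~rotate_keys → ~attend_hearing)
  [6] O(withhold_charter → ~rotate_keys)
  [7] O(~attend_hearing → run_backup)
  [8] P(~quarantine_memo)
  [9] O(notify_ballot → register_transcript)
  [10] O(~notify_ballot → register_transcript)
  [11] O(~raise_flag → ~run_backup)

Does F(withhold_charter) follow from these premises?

Premises 10 and 9 are O(~notify_ballot → register_transcript) and O(notify_ballot → register_transcript); every ideal world satisfies ~notify_ballot or notify_ballot, so in either case register_transcript holds — hence O(register_transcript).
The contrapositive of premise 3 (O(raise_flag → ~register_transcript)) is O(register_transcript → ~raise_flag), and O(register_transcript) is already established, so O(~raise_flag).
Premise 11 is O(~raise_flag → ~run_backup); since O(~raise_flag), deontic closure gives O(~run_backup).
Premise 7, O(~attend_hearing → run_backup), contraposes to O(~run_backup → attend_hearing); with O(~run_backup) we get O(attend_hearing).
Premise 5 is O(~rotate_keys → ~attend_hearing); contrapositively O(attend_hearing → rotate_keys). Since O(attend_hearing) holds, K gives O(rotate_keys).
Premise 6, O(withhold_charter → ~rotate_keys), contraposes to O(rotate_keys → ~withhold_charter); with O(rotate_keys) we get O(~withhold_charter).
Premises 1, 2, 4, 8 do not contribute to this derivation.
So O(~withhold_charter) holds, i.e. F(withhold_charter). The claim follows.

Yes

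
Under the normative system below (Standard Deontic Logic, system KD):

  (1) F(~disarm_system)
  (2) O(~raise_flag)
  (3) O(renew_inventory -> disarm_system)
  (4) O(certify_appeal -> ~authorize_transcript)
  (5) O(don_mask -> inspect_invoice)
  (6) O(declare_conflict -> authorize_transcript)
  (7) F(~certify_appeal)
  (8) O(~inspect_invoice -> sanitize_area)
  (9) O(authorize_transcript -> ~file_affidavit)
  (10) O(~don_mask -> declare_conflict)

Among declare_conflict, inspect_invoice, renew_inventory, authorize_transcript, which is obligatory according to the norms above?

inspect_invoice

Premise 7, F(~certify_appeal), is equivalent to O(certify_appeal).
With premise 4, O(certify_appeal -> ~authorize_transcript), the K-axiom yields O(~authorize_transcript).
Premise 6 is O(declare_conflict -> authorize_transcript); contrapositively O(~authorize_transcript -> ~declare_conflict). Since O(~authorize_transcript) holds, K gives O(~declare_conflict).
Premise 10, O(~don_mask -> declare_conflict), contraposes to O(~declare_conflict -> don_mask); with O(~declare_conflict) we get O(don_mask).
With premise 5, O(don_mask -> inspect_invoice), the K-axiom yields O(inspect_invoice).
So O(inspect_invoice) holds — inspect_invoice is obligatory. None of the other listed options is made obligatory by any chain of premises.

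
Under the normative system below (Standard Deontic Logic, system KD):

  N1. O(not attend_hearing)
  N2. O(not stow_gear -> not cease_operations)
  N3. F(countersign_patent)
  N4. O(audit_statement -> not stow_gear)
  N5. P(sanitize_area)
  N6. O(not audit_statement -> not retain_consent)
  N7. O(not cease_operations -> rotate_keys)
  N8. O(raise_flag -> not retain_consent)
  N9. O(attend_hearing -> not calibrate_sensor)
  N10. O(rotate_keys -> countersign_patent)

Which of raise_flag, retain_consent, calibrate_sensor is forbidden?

F(countersign_patent) at premise 3 means O(not countersign_patent).
The contrapositive of premise 10 (O(rotate_keys -> countersign_patent)) is O(not countersign_patent -> not rotate_keys), and O(not countersign_patent) is already established, so O(not rotate_keys).
The contrapositive of premise 7 (O(not cease_operations -> rotate_keys)) is O(not rotate_keys -> cease_operations), and O(not rotate_keys) is already established, so O(cease_operations).
Premise 2, O(not stow_gear -> not cease_operations), contraposes to O(cease_operations -> stow_gear); with O(cease_operations) we get O(stow_gear).
Premise 4, O(audit_statement -> not stow_gear), contraposes to O(stow_gear -> not audit_statement); with O(stow_gear) we get O(not audit_statement).
Applying K to premise 6 (O(not audit_statement -> not retain_consent)) and O(not audit_statement) yields O(not retain_consent).
So O(not retain_consent) holds, i.e. retain_consent is forbidden. None of the other listed options is forbidden under the premises.

retain_consent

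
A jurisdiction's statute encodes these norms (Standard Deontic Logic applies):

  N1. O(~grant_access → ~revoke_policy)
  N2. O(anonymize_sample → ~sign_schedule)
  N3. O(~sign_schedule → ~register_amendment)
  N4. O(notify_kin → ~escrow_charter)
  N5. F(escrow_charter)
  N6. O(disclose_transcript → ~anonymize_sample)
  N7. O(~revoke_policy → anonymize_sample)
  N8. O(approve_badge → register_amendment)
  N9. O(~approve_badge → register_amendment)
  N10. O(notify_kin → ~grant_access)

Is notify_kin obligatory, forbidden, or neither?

Forbidden

Premises 9 and 8 are O(~approve_badge → register_amendment) and O(approve_badge → register_amendment); every ideal world satisfies ~approve_badge or approve_badge, so in either case register_amendment holds — hence O(register_amendment).
Premise 3, O(~sign_schedule → ~register_amendment), contraposes to O(register_amendment → sign_schedule); with O(register_amendment) we get O(sign_schedule).
Premise 2, O(anonymize_sample → ~sign_schedule), contraposes to O(sign_schedule → ~anonymize_sample); with O(sign_schedule) we get O(~anonymize_sample).
Premise 7 is O(~revoke_policy → anonymize_sample); contrapositively O(~anonymize_sample → revoke_policy). Since O(~anonymize_sample) holds, K gives O(revoke_policy).
The contrapositive of premise 1 (O(~grant_access → ~revoke_policy)) is O(revoke_policy → grant_access), and O(revoke_policy) is already established, so O(grant_access).
Premise 10 is O(notify_kin → ~grant_access); contrapositively O(grant_access → ~notify_kin). Since O(grant_access) holds, K gives O(~notify_kin).
Premises 4, 5, 6 do not contribute to this derivation.
Thus O(~notify_kin), which is F(notify_kin): notify_kin is forbidden.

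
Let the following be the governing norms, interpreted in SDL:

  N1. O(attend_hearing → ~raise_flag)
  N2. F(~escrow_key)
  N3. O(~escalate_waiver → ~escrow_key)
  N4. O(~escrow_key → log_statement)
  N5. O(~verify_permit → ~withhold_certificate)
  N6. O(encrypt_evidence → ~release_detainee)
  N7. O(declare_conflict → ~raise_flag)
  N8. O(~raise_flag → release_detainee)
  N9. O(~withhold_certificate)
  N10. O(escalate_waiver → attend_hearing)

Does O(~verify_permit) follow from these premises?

Premise 5 is O(~verify_permit → ~withhold_certificate); even if O(~withhold_certificate) held, inferring O(~verify_permit) would be affirming the consequent — invalid.
No other premise forces O(~verify_permit). An ideal world satisfying every premise can still have ~verify_permit false, so O(~verify_permit) is not derivable.

No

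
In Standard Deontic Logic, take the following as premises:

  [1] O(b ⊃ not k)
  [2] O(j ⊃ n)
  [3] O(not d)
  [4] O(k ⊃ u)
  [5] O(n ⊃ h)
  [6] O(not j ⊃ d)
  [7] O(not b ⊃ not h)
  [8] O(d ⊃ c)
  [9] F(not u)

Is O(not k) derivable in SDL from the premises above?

From premise 3 we have O(not d).
The contrapositive of premise 6 (O(not j ⊃ d)) is O(not d ⊃ j), and O(not d) is already established, so O(j).
From O(j) and premise 2, O(j ⊃ n), we obtain O(n).
From O(n) and premise 5, O(n ⊃ h), we obtain O(h).
Premise 7, O(not b ⊃ not h), contraposes to O(h ⊃ b); with O(h) we get O(b).
From O(b) and premise 1, O(b ⊃ not k), we obtain O(not k).
Premises 4, 8, 9 do not contribute to this derivation.
So O(not k) follows.

Yes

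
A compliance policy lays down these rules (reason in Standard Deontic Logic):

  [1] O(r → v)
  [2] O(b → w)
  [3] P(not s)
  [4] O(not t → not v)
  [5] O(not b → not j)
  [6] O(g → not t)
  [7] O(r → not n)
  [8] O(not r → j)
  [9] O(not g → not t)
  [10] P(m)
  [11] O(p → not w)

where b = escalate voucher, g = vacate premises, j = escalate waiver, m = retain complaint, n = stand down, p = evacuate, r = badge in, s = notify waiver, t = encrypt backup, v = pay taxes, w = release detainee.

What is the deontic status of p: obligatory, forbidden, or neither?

By case analysis on not g: premise 9 gives O(not g → not t) and premise 6 gives O(g → not t), so O(not t) either way.
From O(not t) and premise 4, O(not t → not v), we obtain O(not v).
Premise 1, O(r → v), contraposes to O(not v → not r); with O(not v) we get O(not r).
Premise 8 is O(not r → j); since O(not r), deontic closure gives O(j).
Premise 5 is O(not b → not j); contrapositively O(j → b). Since O(j) holds, K gives O(b).
From O(b) and premise 2, O(b → w), we obtain O(w).
Premise 11, O(p → not w), contraposes to O(w → not p); with O(w) we get O(not p).
Premises 3, 7, 10 do not contribute to this derivation.
Thus O(not p), which is F(p): p is forbidden.

Forbidden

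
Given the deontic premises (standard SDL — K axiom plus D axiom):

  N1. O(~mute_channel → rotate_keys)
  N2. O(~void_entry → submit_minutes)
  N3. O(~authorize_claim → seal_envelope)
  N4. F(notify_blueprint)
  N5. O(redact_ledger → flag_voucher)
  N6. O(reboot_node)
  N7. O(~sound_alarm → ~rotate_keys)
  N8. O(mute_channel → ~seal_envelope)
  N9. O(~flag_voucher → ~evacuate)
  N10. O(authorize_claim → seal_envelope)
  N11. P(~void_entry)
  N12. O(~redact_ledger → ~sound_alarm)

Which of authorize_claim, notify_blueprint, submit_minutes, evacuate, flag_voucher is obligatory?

By case analysis on ~authorize_claim: premise 3 gives O(~authorize_claim → seal_envelope) and premise 10 gives O(authorize_claim → seal_envelope), so O(seal_envelope) either way.
Premise 8 is O(mute_channel → ~seal_envelope); contrapositively O(seal_envelope → ~mute_channel). Since O(seal_envelope) holds, K gives O(~mute_channel).
Applying K to premise 1 (O(~mute_channel → rotate_keys)) and O(~mute_channel) yields O(rotate_keys).
The contrapositive of premise 7 (O(~sound_alarm → ~rotate_keys)) is O(rotate_keys → sound_alarm), and O(rotate_keys) is already established, so O(sound_alarm).
Premise 12, O(~redact_ledger → ~sound_alarm), contraposes to O(sound_alarm → redact_ledger); with O(sound_alarm) we get O(redact_ledger).
With premise 5, O(redact_ledger → flag_voucher), the K-axiom yields O(flag_voucher).
So O(flag_voucher) holds — flag_voucher is obligatory. None of the other listed options is made obligatory by any chain of premises.

flag_voucher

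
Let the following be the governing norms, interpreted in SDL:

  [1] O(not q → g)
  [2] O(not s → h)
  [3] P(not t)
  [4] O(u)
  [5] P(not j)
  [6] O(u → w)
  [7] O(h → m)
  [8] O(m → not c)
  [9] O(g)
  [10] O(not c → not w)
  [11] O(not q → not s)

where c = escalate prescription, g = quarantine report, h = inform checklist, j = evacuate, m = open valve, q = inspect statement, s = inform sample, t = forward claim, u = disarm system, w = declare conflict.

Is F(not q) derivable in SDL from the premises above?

Yes

Premise 4 gives O(u).
Applying K to premise 6 (O(u → w)) and O(u) yields O(w).
The contrapositive of premise 10 (O(not c → not w)) is O(w → c), and O(w) is already established, so O(c).
Premise 8, O(m → not c), contraposes to O(c → not m); with O(c) we get O(not m).
Premise 7, O(h → m), contraposes to O(not m → not h); with O(not m) we get O(not h).
Premise 2 is O(not s → h); contrapositively O(not h → s). Since O(not h) holds, K gives O(s).
The contrapositive of premise 11 (O(not q → not s)) is O(s → q), and O(s) is already established, so O(q).
Premises 1, 3, 5, 9 do not contribute to this derivation.
So O(q) holds, i.e. F(not q). The claim follows.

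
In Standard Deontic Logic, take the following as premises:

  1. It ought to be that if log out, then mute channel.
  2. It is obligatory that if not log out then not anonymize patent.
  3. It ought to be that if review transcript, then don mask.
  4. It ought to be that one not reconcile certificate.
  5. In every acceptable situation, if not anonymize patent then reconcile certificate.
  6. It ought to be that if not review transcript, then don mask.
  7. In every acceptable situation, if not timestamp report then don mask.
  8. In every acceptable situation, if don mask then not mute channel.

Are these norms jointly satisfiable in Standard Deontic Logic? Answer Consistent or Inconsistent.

Inconsistent

By case analysis on ¬review_transcript: premise 6 gives O(¬review_transcript → don_mask) and premise 3 gives O(review_transcript → don_mask), so O(don_mask) either way.
Applying K to premise 8 (O(don_mask → ¬mute_channel)) and O(don_mask) yields O(¬mute_channel).
Premise 1, O(log_out → mute_channel), contraposes to O(¬mute_channel → ¬log_out); with O(¬mute_channel) we get O(¬log_out).
With premise 2, O(¬log_out → ¬anonymize_patent), the K-axiom yields O(¬anonymize_patent).
Applying K to premise 5 (O(¬anonymize_patent → reconcile_certificate)) and O(¬anonymize_patent) yields O(reconcile_certificate).
However, premise 4 gives O(¬reconcile_certificate).
We now have both O(reconcile_certificate) and O(¬reconcile_certificate) — reconcile_certificate is simultaneously obligatory and forbidden, violating the D-axiom.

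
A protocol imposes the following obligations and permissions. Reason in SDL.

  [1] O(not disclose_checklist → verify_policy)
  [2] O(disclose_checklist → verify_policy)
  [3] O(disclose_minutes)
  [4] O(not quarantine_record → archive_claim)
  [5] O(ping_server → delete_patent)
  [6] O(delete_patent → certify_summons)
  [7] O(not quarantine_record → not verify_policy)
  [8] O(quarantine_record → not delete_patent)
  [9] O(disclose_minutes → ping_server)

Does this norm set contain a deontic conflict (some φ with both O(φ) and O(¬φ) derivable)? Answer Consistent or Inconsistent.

Premises 1 and 2 cover both cases: O(not disclose_checklist → verify_policy) and O(disclose_checklist → verify_policy). Since not disclose_checklist ∨ disclose_checklist is a tautology, O(verify_policy) follows.
Premise 7 is O(not quarantine_record → not verify_policy); contrapositively O(verify_policy → quarantine_record). Since O(verify_policy) holds, K gives O(quarantine_record).
Premise 8 is O(quarantine_record → not delete_patent); since O(quarantine_record), deontic closure gives O(not delete_patent).
Premise 5, O(ping_server → delete_patent), contraposes to O(not delete_patent → not ping_server); with O(not delete_patent) we get O(not ping_server).
Premise 9, O(disclose_minutes → ping_server), contraposes to O(not ping_server → not disclose_minutes); with O(not ping_server) we get O(not disclose_minutes).
Yet premise 3 states O(disclose_minutes).
We now have both O(not disclose_minutes) and O(disclose_minutes) — disclose_minutes is simultaneously obligatory and forbidden, violating the D-axiom.

Inconsistent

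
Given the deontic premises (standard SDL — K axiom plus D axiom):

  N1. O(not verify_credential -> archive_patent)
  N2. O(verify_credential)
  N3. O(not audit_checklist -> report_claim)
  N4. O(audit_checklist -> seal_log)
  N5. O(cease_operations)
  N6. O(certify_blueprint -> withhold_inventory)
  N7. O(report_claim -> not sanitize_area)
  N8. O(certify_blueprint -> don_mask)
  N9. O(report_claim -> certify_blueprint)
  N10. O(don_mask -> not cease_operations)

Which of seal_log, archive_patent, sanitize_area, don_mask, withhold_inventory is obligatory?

Premise 5 states O(cease_operations) outright.
Premise 10, O(don_mask -> not cease_operations), contraposes to O(cease_operations -> not don_mask); with O(cease_operations) we get O(not don_mask).
The contrapositive of premise 8 (O(certify_blueprint -> don_mask)) is O(not don_mask -> not certify_blueprint), and O(not don_mask) is already established, so O(not certify_blueprint).
The contrapositive of premise 9 (O(report_claim -> certify_blueprint)) is O(not certify_blueprint -> not report_claim), and O(not certify_blueprint) is already established, so O(not report_claim).
Premise 3, O(not audit_checklist -> report_claim), contraposes to O(not report_claim -> audit_checklist); with O(not report_claim) we get O(audit_checklist).
With premise 4, O(audit_checklist -> seal_log), the K-axiom yields O(seal_log).
So O(seal_log) holds — seal_log is obligatory. None of the other listed options is made obligatory by any chain of premises.

seal_log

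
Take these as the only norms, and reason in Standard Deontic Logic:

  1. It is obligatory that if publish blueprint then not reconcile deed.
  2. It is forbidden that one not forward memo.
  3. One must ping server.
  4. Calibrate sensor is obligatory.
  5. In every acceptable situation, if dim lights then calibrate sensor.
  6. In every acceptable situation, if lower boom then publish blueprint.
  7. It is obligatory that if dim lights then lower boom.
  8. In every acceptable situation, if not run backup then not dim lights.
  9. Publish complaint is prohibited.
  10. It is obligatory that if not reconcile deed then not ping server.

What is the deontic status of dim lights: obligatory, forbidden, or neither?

Forbidden

Premise 3 states O(ping_server) outright.
Premise 10, O(¬reconcile_deed → ¬ping_server), contraposes to O(ping_server → reconcile_deed); with O(ping_server) we get O(reconcile_deed).
The contrapositive of premise 1 (O(publish_blueprint → ¬reconcile_deed)) is O(reconcile_deed → ¬publish_blueprint), and O(reconcile_deed) is already established, so O(¬publish_blueprint).
Premise 6 is O(lower_boom → publish_blueprint); contrapositively O(¬publish_blueprint → ¬lower_boom). Since O(¬publish_blueprint) holds, K gives O(¬lower_boom).
Premise 7 is O(dim_lights → lower_boom); contrapositively O(¬lower_boom → ¬dim_lights). Since O(¬lower_boom) holds, K gives O(¬dim_lights).
Premises 2, 4, 5, 8, 9 do not contribute to this derivation.
Thus O(¬dim_lights), which is F(dim_lights): dim_lights is forbidden.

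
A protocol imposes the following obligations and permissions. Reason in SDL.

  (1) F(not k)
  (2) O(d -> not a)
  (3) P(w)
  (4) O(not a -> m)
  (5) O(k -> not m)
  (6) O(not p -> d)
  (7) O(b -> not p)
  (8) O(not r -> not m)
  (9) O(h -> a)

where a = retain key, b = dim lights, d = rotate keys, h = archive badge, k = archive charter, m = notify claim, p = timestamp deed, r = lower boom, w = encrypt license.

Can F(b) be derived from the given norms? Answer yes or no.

Yes

F(not k) at premise 1 means O(k).
Premise 5 is O(k -> not m); since O(k), deontic closure gives O(not m).
The contrapositive of premise 4 (O(not a -> m)) is O(not m -> a), and O(not m) is already established, so O(a).
Premise 2, O(d -> not a), contraposes to O(a -> not d); with O(a) we get O(not d).
Premise 6, O(not p -> d), contraposes to O(not d -> p); with O(not d) we get O(p).
The contrapositive of premise 7 (O(b -> not p)) is O(p -> not b), and O(p) is already established, so O(not b).
Premises 3, 8, 9 do not contribute to this derivation.
So O(not b) holds, i.e. F(b). The claim follows.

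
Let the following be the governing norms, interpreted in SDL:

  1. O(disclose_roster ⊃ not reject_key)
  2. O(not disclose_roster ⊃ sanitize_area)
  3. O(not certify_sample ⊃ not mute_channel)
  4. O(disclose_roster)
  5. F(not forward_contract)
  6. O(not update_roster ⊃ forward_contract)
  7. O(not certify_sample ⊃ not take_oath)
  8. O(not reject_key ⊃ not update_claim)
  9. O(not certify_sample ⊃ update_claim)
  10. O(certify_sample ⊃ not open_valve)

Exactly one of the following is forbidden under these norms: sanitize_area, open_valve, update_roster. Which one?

open_valve

Premise 4 states O(disclose_roster) outright.
With premise 1, O(disclose_roster ⊃ not reject_key), the K-axiom yields O(not reject_key).
Premise 8 is O(not reject_key ⊃ not update_claim); since O(not reject_key), deontic closure gives O(not update_claim).
Premise 9 is O(not certify_sample ⊃ update_claim); contrapositively O(not update_claim ⊃ certify_sample). Since O(not update_claim) holds, K gives O(certify_sample).
Applying K to premise 10 (O(certify_sample ⊃ not open_valve)) and O(certify_sample) yields O(not open_valve).
So O(not open_valve) holds, i.e. open_valve is forbidden. None of the other listed options is forbidden under the premises.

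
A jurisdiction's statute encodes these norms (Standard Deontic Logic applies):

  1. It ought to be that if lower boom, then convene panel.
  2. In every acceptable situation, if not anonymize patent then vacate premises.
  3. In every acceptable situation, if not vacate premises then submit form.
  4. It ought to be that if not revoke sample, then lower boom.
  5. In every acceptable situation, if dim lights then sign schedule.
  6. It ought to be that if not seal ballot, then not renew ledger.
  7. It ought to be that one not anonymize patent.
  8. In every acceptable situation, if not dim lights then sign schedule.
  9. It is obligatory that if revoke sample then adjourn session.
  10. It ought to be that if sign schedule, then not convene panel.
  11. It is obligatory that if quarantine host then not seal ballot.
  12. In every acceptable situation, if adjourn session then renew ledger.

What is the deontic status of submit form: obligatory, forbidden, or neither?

Neither

Premise 3 is O(¬vacate_premises → submit_form), but O(¬vacate_premises) is not derivable from the premises, so it does not yield O(submit_form).
No premise or chain of K-axiom applications forces O(submit_form), and none forces O(¬submit_form). So submit_form is neither obligatory nor forbidden under these norms.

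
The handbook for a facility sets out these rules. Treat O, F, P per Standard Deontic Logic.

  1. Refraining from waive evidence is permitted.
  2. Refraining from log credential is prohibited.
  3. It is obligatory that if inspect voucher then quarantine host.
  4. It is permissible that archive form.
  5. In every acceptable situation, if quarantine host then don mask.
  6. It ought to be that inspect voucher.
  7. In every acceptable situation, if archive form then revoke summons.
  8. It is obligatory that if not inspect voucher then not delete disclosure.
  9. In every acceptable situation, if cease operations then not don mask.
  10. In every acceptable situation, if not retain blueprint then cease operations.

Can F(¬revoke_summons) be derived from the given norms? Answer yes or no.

Premise 7 is O(archive_form → revoke_summons), but O(archive_form) is not derivable from the premises (the permission P(archive_form) asserts only ¬O(¬archive_form), not O(archive_form)), so it does not yield O(revoke_summons).
No other premise forces O(revoke_summons). An ideal world satisfying every premise can still have ¬revoke_summons true, so F(¬revoke_summons) is not derivable.

No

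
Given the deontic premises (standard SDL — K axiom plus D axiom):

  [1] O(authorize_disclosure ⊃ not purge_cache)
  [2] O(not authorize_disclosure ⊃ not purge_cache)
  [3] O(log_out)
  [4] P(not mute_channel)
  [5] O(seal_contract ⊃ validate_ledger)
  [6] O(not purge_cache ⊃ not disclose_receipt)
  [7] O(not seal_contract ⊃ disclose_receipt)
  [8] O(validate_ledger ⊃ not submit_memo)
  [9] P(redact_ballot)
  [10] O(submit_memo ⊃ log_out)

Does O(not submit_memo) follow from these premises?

Yes

Premises 1 and 2 cover both cases: O(authorize_disclosure ⊃ not purge_cache) and O(not authorize_disclosure ⊃ not purge_cache). Since authorize_disclosure ∨ not authorize_disclosure is a tautology, O(not purge_cache) follows.
Premise 6 is O(not purge_cache ⊃ not disclose_receipt); since O(not purge_cache), deontic closure gives O(not disclose_receipt).
Premise 7, O(not seal_contract ⊃ disclose_receipt), contraposes to O(not disclose_receipt ⊃ seal_contract); with O(not disclose_receipt) we get O(seal_contract).
With premise 5, O(seal_contract ⊃ validate_ledger), the K-axiom yields O(validate_ledger).
Premise 8 is O(validate_ledger ⊃ not submit_memo); since O(validate_ledger), deontic closure gives O(not submit_memo).
Premises 3, 4, 9, 10 do not contribute to this derivation.
So O(not submit_memo) follows.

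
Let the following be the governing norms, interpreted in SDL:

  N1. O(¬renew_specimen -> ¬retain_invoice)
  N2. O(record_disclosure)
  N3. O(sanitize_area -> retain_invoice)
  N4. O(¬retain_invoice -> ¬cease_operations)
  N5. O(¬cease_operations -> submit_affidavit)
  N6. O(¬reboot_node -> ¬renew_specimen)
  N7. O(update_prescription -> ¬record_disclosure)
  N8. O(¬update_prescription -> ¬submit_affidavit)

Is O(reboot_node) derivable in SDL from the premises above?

Yes

From premise 2 we have O(record_disclosure).
Premise 7, O(update_prescription -> ¬record_disclosure), contraposes to O(record_disclosure -> ¬update_prescription); with O(record_disclosure) we get O(¬update_prescription).
Applying K to premise 8 (O(¬update_prescription -> ¬submit_affidavit)) and O(¬update_prescription) yields O(¬submit_affidavit).
Premise 5 is O(¬cease_operations -> submit_affidavit); contrapositively O(¬submit_affidavit -> cease_operations). Since O(¬submit_affidavit) holds, K gives O(cease_operations).
Premise 4 is O(¬retain_invoice -> ¬cease_operations); contrapositively O(cease_operations -> retain_invoice). Since O(cease_operations) holds, K gives O(retain_invoice).
The contrapositive of premise 1 (O(¬renew_specimen -> ¬retain_invoice)) is O(retain_invoice -> renew_specimen), and O(retain_invoice) is already established, so O(renew_specimen).
The contrapositive of premise 6 (O(¬reboot_node -> ¬renew_specimen)) is O(renew_specimen -> reboot_node), and O(renew_specimen) is already established, so O(reboot_node).
Premise 3 does not contribute to this derivation.
So O(reboot_node) follows.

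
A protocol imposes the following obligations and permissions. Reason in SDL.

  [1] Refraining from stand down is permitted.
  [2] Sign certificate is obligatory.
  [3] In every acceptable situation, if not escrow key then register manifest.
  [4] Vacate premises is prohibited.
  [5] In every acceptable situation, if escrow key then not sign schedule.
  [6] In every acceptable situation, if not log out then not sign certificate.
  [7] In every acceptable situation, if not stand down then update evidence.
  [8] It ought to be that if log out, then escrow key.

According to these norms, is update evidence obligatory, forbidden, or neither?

Neither

Premise 7 is O(¬stand_down → update_evidence), but O(¬stand_down) is not derivable from the premises (the permission P(¬stand_down) asserts only ¬O(stand_down), not O(¬stand_down)), so it does not yield O(update_evidence).
No premise or chain of K-axiom applications forces O(update_evidence), and none forces O(¬update_evidence). So update_evidence is neither obligatory nor forbidden under these norms.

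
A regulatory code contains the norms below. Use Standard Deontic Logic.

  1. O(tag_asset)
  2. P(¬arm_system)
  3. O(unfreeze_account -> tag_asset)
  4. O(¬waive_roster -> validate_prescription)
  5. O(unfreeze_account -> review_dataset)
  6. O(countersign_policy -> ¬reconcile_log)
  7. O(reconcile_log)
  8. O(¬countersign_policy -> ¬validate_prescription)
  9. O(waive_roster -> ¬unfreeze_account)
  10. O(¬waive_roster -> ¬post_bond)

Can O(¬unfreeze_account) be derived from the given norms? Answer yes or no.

Yes

From premise 7 we have O(reconcile_log).
Premise 6 is O(countersign_policy -> ¬reconcile_log); contrapositively O(reconcile_log -> ¬countersign_policy). Since O(reconcile_log) holds, K gives O(¬countersign_policy).
From O(¬countersign_policy) and premise 8, O(¬countersign_policy -> ¬validate_prescription), we obtain O(¬validate_prescription).
Premise 4 is O(¬waive_roster -> validate_prescription); contrapositively O(¬validate_prescription -> waive_roster). Since O(¬validate_prescription) holds, K gives O(waive_roster).
From O(waive_roster) and premise 9, O(waive_roster -> ¬unfreeze_account), we obtain O(¬unfreeze_account).
Premises 1, 2, 3, 5, 10 do not contribute to this derivation.
So O(¬unfreeze_account) follows.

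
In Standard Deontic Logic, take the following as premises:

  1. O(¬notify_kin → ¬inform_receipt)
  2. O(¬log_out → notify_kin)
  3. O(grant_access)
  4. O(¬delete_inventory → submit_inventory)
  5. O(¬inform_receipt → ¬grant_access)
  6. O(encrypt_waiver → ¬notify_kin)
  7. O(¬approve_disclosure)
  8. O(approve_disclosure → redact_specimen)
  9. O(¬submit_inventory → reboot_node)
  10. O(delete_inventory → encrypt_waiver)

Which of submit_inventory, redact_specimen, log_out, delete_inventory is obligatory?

Premise 3 states O(grant_access) outright.
The contrapositive of premise 5 (O(¬inform_receipt → ¬grant_access)) is O(grant_access → inform_receipt), and O(grant_access) is already established, so O(inform_receipt).
Premise 1 is O(¬notify_kin → ¬inform_receipt); contrapositively O(inform_receipt → notify_kin). Since O(inform_receipt) holds, K gives O(notify_kin).
Premise 6, O(encrypt_waiver → ¬notify_kin), contraposes to O(notify_kin → ¬encrypt_waiver); with O(notify_kin) we get O(¬encrypt_waiver).
Premise 10 is O(delete_inventory → encrypt_waiver); contrapositively O(¬encrypt_waiver → ¬delete_inventory). Since O(¬encrypt_waiver) holds, K gives O(¬delete_inventory).
Applying K to premise 4 (O(¬delete_inventory → submit_inventory)) and O(¬delete_inventory) yields O(submit_inventory).
So O(submit_inventory) holds — submit_inventory is obligatory. None of the other listed options is made obligatory by any chain of premises.

submit_inventory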